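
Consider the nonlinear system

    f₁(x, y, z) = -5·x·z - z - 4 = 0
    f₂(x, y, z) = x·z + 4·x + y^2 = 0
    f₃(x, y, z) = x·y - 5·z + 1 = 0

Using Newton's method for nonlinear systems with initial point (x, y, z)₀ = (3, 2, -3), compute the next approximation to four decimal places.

(2.4254, -1.2648, -0.7887)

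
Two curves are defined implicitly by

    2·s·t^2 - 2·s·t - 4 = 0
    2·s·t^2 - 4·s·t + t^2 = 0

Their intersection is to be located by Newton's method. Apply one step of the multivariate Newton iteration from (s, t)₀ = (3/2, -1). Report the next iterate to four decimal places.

(32.5000, 13.0000)

At (3/2, -1): F = (2.0000, 10.0000).
Jacobian J = [[2·t^2 - 2·t, 4·s·t - 2·s], [2·t^2 - 4·t, 4·s·t - 4·s + 2·t]].
At the point, J = [[4.0000, -9.0000], [6.0000, -14.0000]] (det J = -2.0000).
Solving J·Δ = −F gives Δ = (31.0000, 14.0000).
Then the next iterate is (s, t)₁ = (32.5000, 13.0000).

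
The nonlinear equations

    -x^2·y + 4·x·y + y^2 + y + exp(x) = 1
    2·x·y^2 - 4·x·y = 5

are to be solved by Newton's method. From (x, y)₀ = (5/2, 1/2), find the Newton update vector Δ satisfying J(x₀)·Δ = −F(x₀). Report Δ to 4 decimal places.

At (5/2, 1/2): F = (13.807494, -8.7500).
Jacobian J = [[-2·x·y + 4·y + exp(x), -x^2 + 4·x + 2·y + 1], [2·y^2 - 4·y, 4·x·y - 4·x]].
At the point, J = [[11.682494, 5.7500], [-1.5000, -5.0000]] (det J = -49.787470).
Solving J·Δ = −F gives Δ = (-0.3761, -1.6372).

(-0.3761, -1.6372)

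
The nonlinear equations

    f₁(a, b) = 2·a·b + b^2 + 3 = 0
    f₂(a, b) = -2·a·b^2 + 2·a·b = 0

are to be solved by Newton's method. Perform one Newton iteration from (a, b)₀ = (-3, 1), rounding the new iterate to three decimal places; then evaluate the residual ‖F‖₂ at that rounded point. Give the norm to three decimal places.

0.000

At (-3, 1): F = (-2.000, 0.000).
Jacobian J = [[2·b, 2·a + 2·b], [-2·b^2 + 2·b, -4·a·b + 2·a]].
At the point, J = [[2.000, -4.000], [0.000, 6.000]] (det J = 12.000).
Solving J·Δ = −F gives Δ = (1.000, 0.000).
Then the next iterate is (a, b)₁ = (-2.000, 1.000).
Re-evaluating at (-2.000, 1.000): F = (0.000, 0.000), so ‖F‖₂ = 0.000.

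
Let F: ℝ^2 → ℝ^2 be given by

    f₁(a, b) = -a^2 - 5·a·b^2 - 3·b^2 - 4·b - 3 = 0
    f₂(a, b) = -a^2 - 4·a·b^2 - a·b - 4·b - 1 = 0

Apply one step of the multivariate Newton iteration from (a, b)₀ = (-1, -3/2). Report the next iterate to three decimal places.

At (-1, -3/2): F = (6.500, 11.500).
Jacobian J = [[-2·a - 5·b^2, -10·a·b - 6·b - 4], [-2·a - 4·b^2 - b, -8·a·b - a - 4]].
At the point, J = [[-9.250, -10.000], [-5.500, -15.000]] (det J = 83.750).
Solving J·Δ = −F gives Δ = (-0.209, 0.843).
Then the next iterate is (a, b)₁ = (-1.209, -0.657).

(-1.209, -0.657)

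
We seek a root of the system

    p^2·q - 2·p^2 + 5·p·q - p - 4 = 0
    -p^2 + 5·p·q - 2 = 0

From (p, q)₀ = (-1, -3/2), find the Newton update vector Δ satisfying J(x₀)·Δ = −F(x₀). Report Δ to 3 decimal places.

At (-1, -3/2): F = (1.000, 4.500).
Jacobian J = [[2·p·q - 4·p + 5·q - 1, p^2 + 5·p], [-2·p + 5·q, 5·p]].
At the point, J = [[-1.500, -4.000], [-5.500, -5.000]] (det J = -14.500).
Solving J·Δ = −F gives Δ = (0.897, -0.086).

(0.897, -0.086)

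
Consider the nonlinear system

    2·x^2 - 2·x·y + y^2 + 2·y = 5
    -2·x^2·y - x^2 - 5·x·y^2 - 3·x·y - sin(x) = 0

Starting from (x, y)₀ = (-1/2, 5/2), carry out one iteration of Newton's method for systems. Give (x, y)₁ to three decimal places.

(-0.374, 1.454)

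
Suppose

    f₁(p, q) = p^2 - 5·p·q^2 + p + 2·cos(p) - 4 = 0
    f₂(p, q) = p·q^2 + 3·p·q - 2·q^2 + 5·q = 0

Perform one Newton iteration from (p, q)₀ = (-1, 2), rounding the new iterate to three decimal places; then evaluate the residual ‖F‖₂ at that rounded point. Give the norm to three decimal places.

0.469

At (-1, 2): F = (17.08060, -8.000).
Jacobian J = [[2·p - 5·q^2 - 2·sin(p) + 1, -10·p·q], [q^2 + 3·q, 2·p·q + 3·p - 4·q + 5]].
At the point, J = [[-19.31706, 20.000], [10.000, -10.000]] (det J = -6.82942).
Solving J·Δ = −F gives Δ = (-1.582, -2.382).
Then the next iterate is (p, q)₁ = (-2.582, -0.382).
Re-evaluating at (-2.582, -0.382): F = (0.27366, 0.38035), so ‖F‖₂ = 0.469.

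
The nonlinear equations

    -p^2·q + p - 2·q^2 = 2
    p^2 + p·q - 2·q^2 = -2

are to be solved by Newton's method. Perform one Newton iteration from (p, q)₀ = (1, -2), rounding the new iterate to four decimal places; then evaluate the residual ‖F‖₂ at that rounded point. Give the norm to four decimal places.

At (1, -2): F = (-7.0000, -7.0000).
Jacobian J = [[-2·p·q + 1, -p^2 - 4·q], [2·p + q, p - 4·q]].
At the point, J = [[5.0000, 7.0000], [0.0000, 9.0000]] (det J = 45.0000).
Solving J·Δ = −F gives Δ = (0.3111, 0.7778).
Then the next iterate is (p, q)₁ = (1.3111, -1.2222).
Re-evaluating at (1.3111, -1.2222): F = (-1.575504, -0.870989), so ‖F‖₂ = 1.8002.

1.8002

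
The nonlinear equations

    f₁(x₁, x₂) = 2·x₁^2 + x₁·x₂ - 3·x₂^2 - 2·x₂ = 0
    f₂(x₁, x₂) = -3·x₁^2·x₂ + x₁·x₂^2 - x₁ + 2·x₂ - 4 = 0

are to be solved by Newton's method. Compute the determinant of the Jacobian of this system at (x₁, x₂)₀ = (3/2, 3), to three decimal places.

J = [[4·x₁ + x₂, x₁ - 6·x₂ - 2], [-6·x₁·x₂ + x₂^2 - 1, -3·x₁^2 + 2·x₁·x₂ + 2]].
At the point, J = [[9.000, -18.500], [-19.000, 4.250]].
det J = -313.250.

-313.250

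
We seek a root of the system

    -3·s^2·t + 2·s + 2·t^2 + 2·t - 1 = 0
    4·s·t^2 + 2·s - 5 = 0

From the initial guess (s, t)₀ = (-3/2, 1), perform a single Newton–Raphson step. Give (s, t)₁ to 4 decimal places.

At (-3/2, 1): F = (-6.7500, -14.0000).
Jacobian J = [[-6·s·t + 2, -3·s^2 + 4·t + 2], [4·t^2 + 2, 8·s·t]].
At the point, J = [[11.0000, -0.7500], [6.0000, -12.0000]] (det J = -127.5000).
Solving J·Δ = −F gives Δ = (0.5529, -0.8902).
Then the next iterate is (s, t)₁ = (-0.9471, 0.1098).

(-0.9471, 0.1098)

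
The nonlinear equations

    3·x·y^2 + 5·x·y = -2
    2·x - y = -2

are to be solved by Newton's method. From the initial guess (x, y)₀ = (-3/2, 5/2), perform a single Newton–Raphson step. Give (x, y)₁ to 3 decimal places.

(0.591, 3.183)

At (-3/2, 5/2): F = (-44.875, -3.500).
Jacobian J = [[3·y^2 + 5·y, 6·x·y + 5·x], [2, -1]].
At the point, J = [[31.250, -30.000], [2.000, -1.000]] (det J = 28.750).
Solving J·Δ = −F gives Δ = (2.091, 0.683).
Then the next iterate is (x, y)₁ = (0.591, 3.183).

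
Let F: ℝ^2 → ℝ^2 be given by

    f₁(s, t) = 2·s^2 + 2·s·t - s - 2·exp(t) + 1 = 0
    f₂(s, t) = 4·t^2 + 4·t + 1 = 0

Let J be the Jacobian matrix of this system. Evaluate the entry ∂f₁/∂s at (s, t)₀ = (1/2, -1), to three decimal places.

∂f₁/∂s = 4·s + 2·t - 1.
At (1/2, -1) this is -1.000.

-1.000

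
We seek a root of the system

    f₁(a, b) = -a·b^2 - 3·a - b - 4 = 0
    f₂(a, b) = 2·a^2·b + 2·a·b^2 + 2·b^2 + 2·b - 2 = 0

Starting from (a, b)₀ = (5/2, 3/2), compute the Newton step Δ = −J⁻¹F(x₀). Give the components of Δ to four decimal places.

At (5/2, 3/2): F = (-18.6250, 35.5000).
Jacobian J = [[-b^2 - 3, -2·a·b - 1], [4·a·b + 2·b^2, 2·a^2 + 4·a·b + 4·b + 2]].
At the point, J = [[-5.2500, -8.5000], [19.5000, 35.5000]] (det J = -20.6250).
Solving J·Δ = −F gives Δ = (-17.4273, 8.5727).

(-17.4273, 8.5727)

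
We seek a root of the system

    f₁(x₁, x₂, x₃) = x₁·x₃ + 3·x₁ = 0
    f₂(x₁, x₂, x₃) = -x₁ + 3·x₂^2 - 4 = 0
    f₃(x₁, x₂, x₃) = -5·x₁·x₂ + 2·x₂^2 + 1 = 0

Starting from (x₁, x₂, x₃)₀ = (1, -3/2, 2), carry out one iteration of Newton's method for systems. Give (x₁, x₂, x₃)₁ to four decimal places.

At (1, -3/2, 2): F = (5.0000, 1.7500, 13.0000).
Jacobian J = [[x₃ + 3, 0, x₁], [-1, 6·x₂, 0], [-5·x₂, -5·x₁ + 4·x₂, 0]].
At the point, J = [[5.0000, 0.0000, 1.0000], [-1.0000, -9.0000, 0.0000], [7.5000, -11.0000, 0.0000]] (det J = 78.5000).
Solving J·Δ = −F gives Δ = (-1.2452, 0.3328, 1.2261).
Then the next iterate is (x₁, x₂, x₃)₁ = (-0.2452, -1.1672, 3.2261).

(-0.2452, -1.1672, 3.2261)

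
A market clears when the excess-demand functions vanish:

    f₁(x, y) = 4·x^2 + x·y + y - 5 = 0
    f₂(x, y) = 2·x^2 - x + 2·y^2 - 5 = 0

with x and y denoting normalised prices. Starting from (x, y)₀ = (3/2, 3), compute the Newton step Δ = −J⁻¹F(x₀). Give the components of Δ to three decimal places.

(-0.585, -1.090)

At (3/2, 3): F = (11.500, 16.000).
Jacobian J = [[8·x + y, x + 1], [4·x - 1, 4·y]].
At the point, J = [[15.000, 2.500], [5.000, 12.000]] (det J = 167.500).
Solving J·Δ = −F gives Δ = (-0.585, -1.090).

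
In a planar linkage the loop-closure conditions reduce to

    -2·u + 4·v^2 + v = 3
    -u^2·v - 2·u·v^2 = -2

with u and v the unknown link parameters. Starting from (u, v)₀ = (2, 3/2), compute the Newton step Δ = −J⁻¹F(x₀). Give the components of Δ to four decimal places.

(-0.6706, -0.3724)

At (2, 3/2): F = (3.5000, -13.0000).
Jacobian J = [[-2, 8·v + 1], [-2·u·v - 2·v^2, -u^2 - 4·u·v]].
At the point, J = [[-2.0000, 13.0000], [-10.5000, -16.0000]] (det J = 168.5000).
Solving J·Δ = −F gives Δ = (-0.6706, -0.3724).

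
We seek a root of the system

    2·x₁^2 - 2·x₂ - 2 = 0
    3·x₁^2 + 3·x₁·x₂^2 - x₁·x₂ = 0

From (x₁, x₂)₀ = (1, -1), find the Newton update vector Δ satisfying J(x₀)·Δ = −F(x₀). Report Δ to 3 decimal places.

(0.000, 1.000)

At (1, -1): F = (2.000, 7.000).
Jacobian J = [[4·x₁, -2], [6·x₁ + 3·x₂^2 - x₂, 6·x₁·x₂ - x₁]].
At the point, J = [[4.000, -2.000], [10.000, -7.000]] (det J = -8.000).
Solving J·Δ = −F gives Δ = (0.000, 1.000).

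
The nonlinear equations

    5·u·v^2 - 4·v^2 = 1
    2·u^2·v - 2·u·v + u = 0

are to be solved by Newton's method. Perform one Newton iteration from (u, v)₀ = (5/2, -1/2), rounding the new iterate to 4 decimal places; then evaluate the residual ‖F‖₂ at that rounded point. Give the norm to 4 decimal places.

At (5/2, -1/2): F = (1.1250, -1.2500).
Jacobian J = [[5·v^2, 10·u·v - 8·v], [4·u·v - 2·v + 1, 2·u^2 - 2·u]].
At the point, J = [[1.2500, -8.5000], [-3.0000, 7.5000]] (det J = -16.1250).
Solving J·Δ = −F gives Δ = (-0.1357, 0.1124).
Then the next iterate is (u, v)₁ = (2.3643, -0.3876).
Re-evaluating at (2.3643, -0.3876): F = (0.175053, -0.136196), so ‖F‖₂ = 0.2218.

0.2218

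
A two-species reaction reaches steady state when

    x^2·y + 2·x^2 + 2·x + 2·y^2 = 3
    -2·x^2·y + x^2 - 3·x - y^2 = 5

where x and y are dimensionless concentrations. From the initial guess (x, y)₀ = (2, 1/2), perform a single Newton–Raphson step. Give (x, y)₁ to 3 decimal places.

(1.600, -0.617)

At (2, 1/2): F = (11.500, -11.250).
Jacobian J = [[2·x·y + 4·x + 2, x^2 + 4·y], [-4·x·y + 2·x - 3, -2·x^2 - 2·y]].
At the point, J = [[12.000, 6.000], [-3.000, -9.000]] (det J = -90.000).
Solving J·Δ = −F gives Δ = (-0.400, -1.117).
Then the next iterate is (x, y)₁ = (1.600, -0.617).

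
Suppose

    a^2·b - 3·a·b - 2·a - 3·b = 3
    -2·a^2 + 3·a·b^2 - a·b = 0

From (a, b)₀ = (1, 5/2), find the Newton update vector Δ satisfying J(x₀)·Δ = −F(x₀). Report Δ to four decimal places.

(-99.2857, 85.8571)

At (1, 5/2): F = (-17.5000, 14.2500).
Jacobian J = [[2·a·b - 3·b - 2, a^2 - 3·a - 3], [-4·a + 3·b^2 - b, 6·a·b - a]].
At the point, J = [[-4.5000, -5.0000], [12.2500, 14.0000]] (det J = -1.7500).
Solving J·Δ = −F gives Δ = (-99.2857, 85.8571).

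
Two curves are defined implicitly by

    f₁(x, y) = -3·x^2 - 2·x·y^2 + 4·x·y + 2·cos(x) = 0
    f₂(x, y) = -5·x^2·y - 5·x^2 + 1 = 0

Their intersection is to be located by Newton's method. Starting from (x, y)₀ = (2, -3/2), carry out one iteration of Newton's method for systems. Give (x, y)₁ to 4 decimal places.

(0.4054, -1.7473)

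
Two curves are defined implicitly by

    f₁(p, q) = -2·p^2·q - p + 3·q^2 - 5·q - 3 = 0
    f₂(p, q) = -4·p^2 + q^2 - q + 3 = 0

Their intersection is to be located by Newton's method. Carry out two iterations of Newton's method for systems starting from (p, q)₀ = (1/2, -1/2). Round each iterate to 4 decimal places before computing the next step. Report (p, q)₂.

At (1/2, -1/2): F = (0.0000, 2.7500).
Jacobian J = [[-4·p·q - 1, -2·p^2 + 6·q - 5], [-8·p, 2·q - 1]].
At the point, J = [[0.0000, -8.5000], [-4.0000, -2.0000]] (det J = -34.0000).
Solving J·Δ = −F gives Δ = (0.6875, 0.0000).
Then the next iterate is (p, q)₁ = (1.1875, -0.5000).
Round to (1.1875, -0.5000) and repeat: F = (0.472656, -1.890625), J = [[1.3750, -10.820312], [-9.5000, -2.0000]].
Δ = (-0.2028, 0.0179), so (p, q)₂ = (0.9847, -0.4821).

(0.9847, -0.4821)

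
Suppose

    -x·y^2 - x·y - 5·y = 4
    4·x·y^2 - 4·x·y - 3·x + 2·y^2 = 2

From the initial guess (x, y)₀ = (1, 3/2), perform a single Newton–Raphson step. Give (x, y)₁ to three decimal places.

(-2.638, 1.321)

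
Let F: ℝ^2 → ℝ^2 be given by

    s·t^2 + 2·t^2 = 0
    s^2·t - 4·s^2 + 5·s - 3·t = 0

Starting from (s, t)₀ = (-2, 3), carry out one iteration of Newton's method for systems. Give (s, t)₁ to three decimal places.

(-2.000, 26.000)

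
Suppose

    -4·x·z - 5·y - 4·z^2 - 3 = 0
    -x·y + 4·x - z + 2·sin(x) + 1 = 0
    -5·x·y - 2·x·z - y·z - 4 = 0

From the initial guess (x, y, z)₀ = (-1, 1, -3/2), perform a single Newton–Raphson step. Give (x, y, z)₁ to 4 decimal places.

(-0.2088, 1.1382, -0.3160)

At (-1, 1, -3/2): F = (-23.0000, -2.182942, -0.5000).
Jacobian J = [[-4·z, -5, -4·x - 8·z], [-y + 2·cos(x) + 4, -x, -1], [-5·y - 2·z, -5·x - z, -2·x - y]].
At the point, J = [[6.0000, -5.0000, 16.0000], [4.080605, 1.0000, -1.0000], [-2.0000, 6.5000, 1.0000]] (det J = 511.785903).
Solving J·Δ = −F gives Δ = (0.7912, 0.1382, 1.1840).
Then the next iterate is (x, y, z)₁ = (-0.2088, 1.1382, -0.3160).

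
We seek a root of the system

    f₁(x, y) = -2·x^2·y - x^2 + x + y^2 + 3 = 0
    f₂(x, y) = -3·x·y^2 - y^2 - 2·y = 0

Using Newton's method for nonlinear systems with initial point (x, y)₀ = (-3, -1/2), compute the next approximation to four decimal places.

At (-3, -1/2): F = (0.2500, 3.0000).
Jacobian J = [[-4·x·y - 2·x + 1, -2·x^2 + 2·y], [-3·y^2, -6·x·y - 2·y - 2]].
At the point, J = [[1.0000, -19.0000], [-0.7500, -10.0000]] (det J = -24.2500).
Solving J·Δ = −F gives Δ = (2.2474, 0.1314).
Then the next iterate is (x, y)₁ = (-0.7526, -0.3686).

(-0.7526, -0.3686)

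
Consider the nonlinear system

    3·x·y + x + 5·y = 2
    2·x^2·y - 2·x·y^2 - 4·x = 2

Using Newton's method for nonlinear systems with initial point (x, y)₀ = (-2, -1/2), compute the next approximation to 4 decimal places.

At (-2, -1/2): F = (-3.5000, 3.0000).
Jacobian J = [[3·y + 1, 3·x + 5], [4·x·y - 2·y^2 - 4, 2·x^2 - 4·x·y]].
At the point, J = [[-0.5000, -1.0000], [-0.5000, 4.0000]] (det J = -2.5000).
Solving J·Δ = −F gives Δ = (-4.4000, -1.3000).
Then the next iterate is (x, y)₁ = (-6.4000, -1.8000).

(-6.4000, -1.8000)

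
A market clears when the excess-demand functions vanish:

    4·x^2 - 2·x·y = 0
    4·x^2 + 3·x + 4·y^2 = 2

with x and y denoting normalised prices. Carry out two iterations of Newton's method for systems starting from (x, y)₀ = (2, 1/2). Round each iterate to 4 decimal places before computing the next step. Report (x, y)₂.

(0.5214, 0.2090)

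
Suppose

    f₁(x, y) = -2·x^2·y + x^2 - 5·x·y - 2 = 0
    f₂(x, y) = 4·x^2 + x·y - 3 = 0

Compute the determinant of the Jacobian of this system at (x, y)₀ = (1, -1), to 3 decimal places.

60.000

J = [[-4·x·y + 2·x - 5·y, -2·x^2 - 5·x], [8·x + y, x]].
At the point, J = [[11.000, -7.000], [7.000, 1.000]].
det J = 60.000.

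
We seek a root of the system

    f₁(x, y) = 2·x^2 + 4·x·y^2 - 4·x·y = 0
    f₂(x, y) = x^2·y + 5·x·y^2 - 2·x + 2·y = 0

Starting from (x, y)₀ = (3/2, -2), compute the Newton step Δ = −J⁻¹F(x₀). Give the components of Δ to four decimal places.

(-1.1827, 0.1673)

At (3/2, -2): F = (40.5000, 18.5000).
Jacobian J = [[4·x + 4·y^2 - 4·y, 8·x·y - 4·x], [2·x·y + 5·y^2 - 2, x^2 + 10·x·y + 2]].
At the point, J = [[30.0000, -30.0000], [12.0000, -25.7500]] (det J = -412.5000).
Solving J·Δ = −F gives Δ = (-1.1827, 0.1673).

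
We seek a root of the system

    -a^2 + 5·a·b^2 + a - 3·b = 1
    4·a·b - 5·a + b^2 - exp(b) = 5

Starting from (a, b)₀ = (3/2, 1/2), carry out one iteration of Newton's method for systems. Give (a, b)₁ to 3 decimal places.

(-2.894, 0.073)

At (3/2, 1/2): F = (-1.375, -10.89872).
Jacobian J = [[-2·a + 5·b^2 + 1, 10·a·b - 3], [4·b - 5, 4·a + 2·b - exp(b)]].
At the point, J = [[-0.750, 4.500], [-3.000, 5.35128]] (det J = 9.48654).
Solving J·Δ = −F gives Δ = (-4.394, -0.427).
Then the next iterate is (a, b)₁ = (-2.894, 0.073).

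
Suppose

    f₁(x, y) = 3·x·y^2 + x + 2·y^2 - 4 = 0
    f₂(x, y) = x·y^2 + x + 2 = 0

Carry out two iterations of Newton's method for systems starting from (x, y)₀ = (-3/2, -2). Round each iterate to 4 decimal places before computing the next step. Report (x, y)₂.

At (-3/2, -2): F = (-15.5000, -5.5000).
Jacobian J = [[3·y^2 + 1, 6·x·y + 4·y], [y^2 + 1, 2·x·y]].
At the point, J = [[13.0000, 10.0000], [5.0000, 6.0000]] (det J = 28.0000).
Solving J·Δ = −F gives Δ = (1.3571, -0.2143).
Then the next iterate is (x, y)₁ = (-0.1429, -2.2143).
Round to (-0.1429, -2.2143) and repeat: F = (3.561380, 1.156444), J = [[15.709373, -6.958659], [5.903124, 0.632847]].
Δ = (-0.2019, 0.0560), so (x, y)₂ = (-0.3448, -2.1583).

(-0.3448, -2.1583)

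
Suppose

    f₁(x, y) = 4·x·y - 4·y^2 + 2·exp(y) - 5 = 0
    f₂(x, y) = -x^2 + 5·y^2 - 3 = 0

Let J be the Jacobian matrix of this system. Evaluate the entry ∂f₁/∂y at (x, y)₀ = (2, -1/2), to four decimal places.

13.2131

∂f₁/∂y = 4·x - 8·y + 2·exp(y).
At (2, -1/2) this is 13.2131.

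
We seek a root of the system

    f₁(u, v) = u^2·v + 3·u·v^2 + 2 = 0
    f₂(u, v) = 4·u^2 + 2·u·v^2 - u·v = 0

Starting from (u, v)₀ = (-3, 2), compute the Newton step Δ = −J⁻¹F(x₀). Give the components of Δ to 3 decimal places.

(1.691, -0.593)

At (-3, 2): F = (-16.000, 18.000).
Jacobian J = [[2·u·v + 3·v^2, u^2 + 6·u·v], [8·u + 2·v^2 - v, 4·u·v - u]].
At the point, J = [[0.000, -27.000], [-18.000, -21.000]] (det J = -486.000).
Solving J·Δ = −F gives Δ = (1.691, -0.593).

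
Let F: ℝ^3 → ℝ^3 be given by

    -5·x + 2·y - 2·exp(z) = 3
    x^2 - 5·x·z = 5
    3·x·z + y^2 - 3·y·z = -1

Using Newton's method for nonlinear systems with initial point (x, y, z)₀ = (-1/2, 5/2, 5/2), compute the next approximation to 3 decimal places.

(-0.577, -0.167, 1.482)

At (-1/2, 5/2, 5/2): F = (-19.86499, 1.500, -15.250).
Jacobian J = [[-5, 2, -2·exp(z)], [2·x - 5·z, 0, -5·x], [3·z, 2·y - 3·z, 3·x - 3·y]].
At the point, J = [[-5.000, 2.000, -24.36499], [-13.500, 0.000, 2.500], [7.500, -2.500, -9.000]] (det J = -1059.06834).
Solving J·Δ = −F gives Δ = (-0.077, -2.667, -1.018).
Then the next iterate is (x, y, z)₁ = (-0.577, -0.167, 1.482).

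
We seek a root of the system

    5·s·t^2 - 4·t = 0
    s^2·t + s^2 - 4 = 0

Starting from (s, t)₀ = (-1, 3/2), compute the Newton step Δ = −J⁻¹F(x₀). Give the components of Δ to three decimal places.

(-0.546, -1.231)

At (-1, 3/2): F = (-17.250, -1.500).
Jacobian J = [[5·t^2, 10·s·t - 4], [2·s·t + 2·s, s^2]].
At the point, J = [[11.250, -19.000], [-5.000, 1.000]] (det J = -83.750).
Solving J·Δ = −F gives Δ = (-0.546, -1.231).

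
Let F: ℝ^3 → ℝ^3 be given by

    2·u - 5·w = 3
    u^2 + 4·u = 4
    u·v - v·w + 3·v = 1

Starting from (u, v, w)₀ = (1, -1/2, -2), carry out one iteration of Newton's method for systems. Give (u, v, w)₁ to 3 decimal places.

At (1, -1/2, -2): F = (9.000, 1.000, -4.000).
Jacobian J = [[2, 0, -5], [2·u + 4, 0, 0], [v, u - w + 3, -v]].
At the point, J = [[2.000, 0.000, -5.000], [6.000, 0.000, 0.000], [-0.500, 6.000, 0.500]] (det J = -180.000).
Solving J·Δ = −F gives Δ = (-0.167, 0.508, 1.733).
Then the next iterate is (u, v, w)₁ = (0.833, 0.008, -0.267).

(0.833, 0.008, -0.267)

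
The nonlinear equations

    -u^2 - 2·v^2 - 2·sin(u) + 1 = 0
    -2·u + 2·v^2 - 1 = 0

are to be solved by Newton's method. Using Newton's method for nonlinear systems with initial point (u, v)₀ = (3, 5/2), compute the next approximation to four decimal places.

(0.4614, 1.4423)

At (3, 5/2): F = (-20.782240, 5.5000).
Jacobian J = [[-2·u - 2·cos(u), -4·v], [-2, 4·v]].
At the point, J = [[-4.020015, -10.0000], [-2.0000, 10.0000]] (det J = -60.200150).
Solving J·Δ = −F gives Δ = (-2.5386, -1.0577).
Then the next iterate is (u, v)₁ = (0.4614, 1.4423).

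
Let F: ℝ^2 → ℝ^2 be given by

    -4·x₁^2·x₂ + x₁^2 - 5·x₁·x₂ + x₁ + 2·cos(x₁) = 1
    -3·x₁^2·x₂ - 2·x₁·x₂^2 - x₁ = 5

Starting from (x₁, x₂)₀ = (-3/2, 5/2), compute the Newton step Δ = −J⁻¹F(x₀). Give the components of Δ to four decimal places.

At (-3/2, 5/2): F = (-3.858526, -1.6250).
Jacobian J = [[-8·x₁·x₂ + 2·x₁ - 5·x₂ - 2·sin(x₁) + 1, -4·x₁^2 - 5·x₁], [-6·x₁·x₂ - 2·x₂^2 - 1, -3·x₁^2 - 4·x₁·x₂]].
At the point, J = [[17.494990, -1.5000], [9.0000, 8.2500]] (det J = 157.833667).
Solving J·Δ = −F gives Δ = (0.2171, -0.0399).

(0.2171, -0.0399)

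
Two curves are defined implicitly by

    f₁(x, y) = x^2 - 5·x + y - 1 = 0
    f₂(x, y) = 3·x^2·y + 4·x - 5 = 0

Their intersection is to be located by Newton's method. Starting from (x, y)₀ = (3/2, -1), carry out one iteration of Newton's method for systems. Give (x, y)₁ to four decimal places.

(-3.5809, -3.9118)

At (3/2, -1): F = (-7.2500, -5.7500).
Jacobian J = [[2·x - 5, 1], [6·x·y + 4, 3·x^2]].
At the point, J = [[-2.0000, 1.0000], [-5.0000, 6.7500]] (det J = -8.5000).
Solving J·Δ = −F gives Δ = (-5.0809, -2.9118).
Then the next iterate is (x, y)₁ = (-3.5809, -3.9118).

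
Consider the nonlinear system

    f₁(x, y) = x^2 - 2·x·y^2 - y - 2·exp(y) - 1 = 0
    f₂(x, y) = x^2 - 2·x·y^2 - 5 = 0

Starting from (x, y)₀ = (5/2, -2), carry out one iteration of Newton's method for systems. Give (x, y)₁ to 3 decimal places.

At (5/2, -2): F = (-13.02067, -18.750).
Jacobian J = [[2·x - 2·y^2, -4·x·y - 2·exp(y) - 1], [2·x - 2·y^2, -4·x·y]].
At the point, J = [[-3.000, 18.72933], [-3.000, 20.000]] (det J = -3.81201).
Solving J·Δ = −F gives Δ = (23.809, 4.509).
Then the next iterate is (x, y)₁ = (26.309, 2.509).

(26.309, 2.509)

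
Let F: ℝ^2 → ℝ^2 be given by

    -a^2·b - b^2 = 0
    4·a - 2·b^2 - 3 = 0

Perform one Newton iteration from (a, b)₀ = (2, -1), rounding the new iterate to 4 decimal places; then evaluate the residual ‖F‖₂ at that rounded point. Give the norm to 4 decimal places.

At (2, -1): F = (3.0000, 3.0000).
Jacobian J = [[-2·a·b, -a^2 - 2·b], [4, -4·b]].
At the point, J = [[4.0000, -2.0000], [4.0000, 4.0000]] (det J = 24.0000).
Solving J·Δ = −F gives Δ = (-0.7500, 0.0000).
Then the next iterate is (a, b)₁ = (1.2500, -1.0000).
Re-evaluating at (1.2500, -1.0000): F = (0.5625, 0.0000), so ‖F‖₂ = 0.5625.

0.5625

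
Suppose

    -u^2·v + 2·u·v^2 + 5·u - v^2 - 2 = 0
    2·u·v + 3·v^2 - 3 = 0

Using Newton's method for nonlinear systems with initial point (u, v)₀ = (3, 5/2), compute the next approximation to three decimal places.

(1.718, 1.341)

At (3, 5/2): F = (21.750, 30.750).
Jacobian J = [[-2·u·v + 2·v^2 + 5, -u^2 + 4·u·v - 2·v], [2·v, 2·u + 6·v]].
At the point, J = [[2.500, 16.000], [5.000, 21.000]] (det J = -27.500).
Solving J·Δ = −F gives Δ = (-1.282, -1.159).
Then the next iterate is (u, v)₁ = (1.718, 1.341).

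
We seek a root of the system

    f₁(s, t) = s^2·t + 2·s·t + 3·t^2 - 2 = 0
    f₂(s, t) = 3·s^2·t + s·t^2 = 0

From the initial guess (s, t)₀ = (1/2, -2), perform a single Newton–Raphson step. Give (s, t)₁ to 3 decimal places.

At (1/2, -2): F = (7.500, 0.500).
Jacobian J = [[2·s·t + 2·t, s^2 + 2·s + 6·t], [6·s·t + t^2, 3·s^2 + 2·s·t]].
At the point, J = [[-6.000, -10.750], [-2.000, -1.250]] (det J = -14.000).
Solving J·Δ = −F gives Δ = (-0.286, 0.857).
Then the next iterate is (s, t)₁ = (0.214, -1.143).

(0.214, -1.143)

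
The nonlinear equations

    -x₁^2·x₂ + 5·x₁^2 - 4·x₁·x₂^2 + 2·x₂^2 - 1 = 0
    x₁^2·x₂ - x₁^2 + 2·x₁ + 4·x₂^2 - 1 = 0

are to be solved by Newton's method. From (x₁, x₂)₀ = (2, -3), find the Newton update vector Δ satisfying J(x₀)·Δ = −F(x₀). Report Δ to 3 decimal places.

At (2, -3): F = (-23.000, 23.000).
Jacobian J = [[-2·x₁·x₂ + 10·x₁ - 4·x₂^2, -x₁^2 - 8·x₁·x₂ + 4·x₂], [2·x₁·x₂ - 2·x₁ + 2, x₁^2 + 8·x₂]].
At the point, J = [[-4.000, 32.000], [-14.000, -20.000]] (det J = 528.000).
Solving J·Δ = −F gives Δ = (0.523, 0.784).

(0.523, 0.784)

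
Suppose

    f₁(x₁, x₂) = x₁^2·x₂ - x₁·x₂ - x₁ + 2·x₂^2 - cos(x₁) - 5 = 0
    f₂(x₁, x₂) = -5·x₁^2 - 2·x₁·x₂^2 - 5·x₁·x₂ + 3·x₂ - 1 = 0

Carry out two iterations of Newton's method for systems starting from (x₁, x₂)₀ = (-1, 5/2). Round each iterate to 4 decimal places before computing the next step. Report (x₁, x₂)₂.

(5.5070, 2.6772)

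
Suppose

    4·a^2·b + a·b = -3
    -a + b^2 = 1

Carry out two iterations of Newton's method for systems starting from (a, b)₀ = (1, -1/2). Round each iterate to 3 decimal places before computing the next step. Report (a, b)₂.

(1.085, -1.445)

At (1, -1/2): F = (0.500, -1.750).
Jacobian J = [[8·a·b + b, 4·a^2 + a], [-1, 2·b]].
At the point, J = [[-4.500, 5.000], [-1.000, -1.000]] (det J = 9.500).
Solving J·Δ = −F gives Δ = (-0.868, -0.882).
Then the next iterate is (a, b)₁ = (0.132, -1.382).
Round to (0.132, -1.382) and repeat: F = (2.72126, 0.77792), J = [[-2.84139, 0.20170], [-1.000, -2.764]].
Δ = (0.953, -0.063), so (a, b)₂ = (1.085, -1.445).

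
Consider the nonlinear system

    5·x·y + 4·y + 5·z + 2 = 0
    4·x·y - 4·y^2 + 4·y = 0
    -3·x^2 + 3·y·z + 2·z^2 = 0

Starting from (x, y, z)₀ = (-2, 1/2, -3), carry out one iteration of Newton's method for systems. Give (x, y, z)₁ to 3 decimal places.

At (-2, 1/2, -3): F = (-16.000, -3.000, 1.500).
Jacobian J = [[5·y, 5·x + 4, 5], [4·y, 4·x - 8·y + 4, 0], [-6·x, 3·z, 3·y + 4·z]].
At the point, J = [[2.500, -6.000, 5.000], [2.000, -8.000, 0.000], [12.000, -9.000, -10.500]] (det J = 474.000).
Solving J·Δ = −F gives Δ = (2.025, 0.131, 2.345).
Then the next iterate is (x, y, z)₁ = (0.025, 0.631, -0.655).

(0.025, 0.631, -0.655)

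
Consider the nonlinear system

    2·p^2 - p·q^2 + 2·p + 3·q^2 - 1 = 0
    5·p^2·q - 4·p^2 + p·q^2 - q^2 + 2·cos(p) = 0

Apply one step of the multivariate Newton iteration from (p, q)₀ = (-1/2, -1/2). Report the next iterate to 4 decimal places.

(-0.4020, -0.6856)

At (-1/2, -1/2): F = (-0.6250, -0.244835).
Jacobian J = [[4·p - q^2 + 2, -2·p·q + 6·q], [10·p·q - 8·p + q^2 - 2·sin(p), 5·p^2 + 2·p·q - 2·q]].
At the point, J = [[-0.2500, -3.5000], [7.708851, 2.7500]] (det J = 26.293479).
Solving J·Δ = −F gives Δ = (0.0980, -0.1856).
Then the next iterate is (p, q)₁ = (-0.4020, -0.6856).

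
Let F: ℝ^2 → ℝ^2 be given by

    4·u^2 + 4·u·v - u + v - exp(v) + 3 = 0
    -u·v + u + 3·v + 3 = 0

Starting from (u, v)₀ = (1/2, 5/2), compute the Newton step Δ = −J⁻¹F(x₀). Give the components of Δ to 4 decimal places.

(-4.6231, -6.6739)

At (1/2, 5/2): F = (-1.182494, 9.7500).
Jacobian J = [[8·u + 4·v - 1, 4·u - exp(v) + 1], [-v + 1, -u + 3]].
At the point, J = [[13.0000, -9.182494], [-1.5000, 2.5000]] (det J = 18.726259).
Solving J·Δ = −F gives Δ = (-4.6231, -6.6739).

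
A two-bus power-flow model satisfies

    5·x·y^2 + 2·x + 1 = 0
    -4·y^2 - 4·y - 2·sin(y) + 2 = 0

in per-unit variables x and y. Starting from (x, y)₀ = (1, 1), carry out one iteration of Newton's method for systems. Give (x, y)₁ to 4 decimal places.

(0.6962, 0.4126)

At (1, 1): F = (8.0000, -7.682942).
Jacobian J = [[5·y^2 + 2, 10·x·y], [0, -8·y - 2·cos(y) - 4]].
At the point, J = [[7.0000, 10.0000], [0.0000, -13.080605]] (det J = -91.564232).
Solving J·Δ = −F gives Δ = (-0.3038, -0.5874).
Then the next iterate is (x, y)₁ = (0.6962, 0.4126).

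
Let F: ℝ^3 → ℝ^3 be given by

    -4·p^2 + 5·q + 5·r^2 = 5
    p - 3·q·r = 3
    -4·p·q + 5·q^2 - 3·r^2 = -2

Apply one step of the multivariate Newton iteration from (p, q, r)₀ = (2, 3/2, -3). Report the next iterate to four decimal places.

(1.1748, 0.8977, -1.6103)

At (2, 3/2, -3): F = (31.5000, 12.5000, -25.7500).
Jacobian J = [[-8·p, 5, 10·r], [1, -3·r, -3·q], [-4·q, -4·p + 10·q, -6·r]].
At the point, J = [[-16.0000, 5.0000, -30.0000], [1.0000, 9.0000, -4.5000], [-6.0000, 7.0000, 18.0000]] (det J = -4881.0000).
Solving J·Δ = −F gives Δ = (-0.8252, -0.6023, 1.3897).
Then the next iterate is (p, q, r)₁ = (1.1748, 0.8977, -1.6103).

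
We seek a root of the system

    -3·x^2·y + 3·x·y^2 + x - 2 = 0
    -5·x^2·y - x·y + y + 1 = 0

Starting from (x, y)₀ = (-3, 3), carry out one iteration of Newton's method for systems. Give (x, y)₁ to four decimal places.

(-2.1764, 1.7720)

At (-3, 3): F = (-167.0000, -122.0000).
Jacobian J = [[-6·x·y + 3·y^2 + 1, -3·x^2 + 6·x·y], [-10·x·y - y, -5·x^2 - x + 1]].
At the point, J = [[82.0000, -81.0000], [87.0000, -41.0000]] (det J = 3685.0000).
Solving J·Δ = −F gives Δ = (0.8236, -1.2280).
Then the next iterate is (x, y)₁ = (-2.1764, 1.7720).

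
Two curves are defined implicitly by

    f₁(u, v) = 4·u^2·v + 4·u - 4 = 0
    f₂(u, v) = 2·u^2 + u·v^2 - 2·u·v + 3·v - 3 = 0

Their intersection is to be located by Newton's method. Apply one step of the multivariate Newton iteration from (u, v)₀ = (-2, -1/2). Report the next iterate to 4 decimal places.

At (-2, -1/2): F = (-20.0000, 1.0000).
Jacobian J = [[8·u·v + 4, 4·u^2], [4·u + v^2 - 2·v, 2·u·v - 2·u + 3]].
At the point, J = [[12.0000, 16.0000], [-6.7500, 9.0000]] (det J = 216.0000).
Solving J·Δ = −F gives Δ = (0.9074, 0.5694).
Then the next iterate is (u, v)₁ = (-1.0926, 0.0694).

(-1.0926, 0.0694)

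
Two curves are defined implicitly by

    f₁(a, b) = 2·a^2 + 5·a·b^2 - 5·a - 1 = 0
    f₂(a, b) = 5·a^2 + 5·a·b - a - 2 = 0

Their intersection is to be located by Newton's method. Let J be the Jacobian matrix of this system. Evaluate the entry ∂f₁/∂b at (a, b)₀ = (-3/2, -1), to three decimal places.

∂f₁/∂b = 10·a·b.
At (-3/2, -1) this is 15.000.

15.000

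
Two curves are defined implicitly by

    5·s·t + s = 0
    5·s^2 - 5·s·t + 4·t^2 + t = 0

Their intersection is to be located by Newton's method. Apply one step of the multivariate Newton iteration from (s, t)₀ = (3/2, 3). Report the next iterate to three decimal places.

(0.743, 1.414)

At (3/2, 3): F = (24.000, 27.750).
Jacobian J = [[5·t + 1, 5·s], [10·s - 5·t, -5·s + 8·t + 1]].
At the point, J = [[16.000, 7.500], [0.000, 17.500]] (det J = 280.000).
Solving J·Δ = −F gives Δ = (-0.757, -1.586).
Then the next iterate is (s, t)₁ = (0.743, 1.414).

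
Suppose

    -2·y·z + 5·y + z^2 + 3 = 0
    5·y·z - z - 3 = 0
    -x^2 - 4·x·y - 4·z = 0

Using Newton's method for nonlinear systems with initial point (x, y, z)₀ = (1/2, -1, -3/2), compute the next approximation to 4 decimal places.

At (1/2, -1, -3/2): F = (-2.7500, 6.0000, 7.7500).
Jacobian J = [[0, -2·z + 5, -2·y + 2·z], [0, 5·z, 5·y - 1], [-2·x - 4·y, -4·x, -4]].
At the point, J = [[0.0000, 8.0000, -1.0000], [0.0000, -7.5000, -6.0000], [3.0000, -2.0000, -4.0000]] (det J = -166.5000).
Solving J·Δ = −F gives Δ = (-1.6554, 0.4054, 0.4932).
Then the next iterate is (x, y, z)₁ = (-1.1554, -0.5946, -1.0068).

(-1.1554, -0.5946, -1.0068)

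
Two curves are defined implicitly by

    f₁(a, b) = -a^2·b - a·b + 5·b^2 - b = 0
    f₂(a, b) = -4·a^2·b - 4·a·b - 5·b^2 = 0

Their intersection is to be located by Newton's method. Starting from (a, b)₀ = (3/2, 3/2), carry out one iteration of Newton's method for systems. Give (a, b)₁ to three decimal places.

At (3/2, 3/2): F = (4.125, -33.750).
Jacobian J = [[-2·a·b - b, -a^2 - a + 10·b - 1], [-8·a·b - 4·b, -4·a^2 - 4·a - 10·b]].
At the point, J = [[-6.000, 10.250], [-24.000, -30.000]] (det J = 426.000).
Solving J·Δ = −F gives Δ = (-0.522, -0.708).
Then the next iterate is (a, b)₁ = (0.978, 0.792).

(0.978, 0.792)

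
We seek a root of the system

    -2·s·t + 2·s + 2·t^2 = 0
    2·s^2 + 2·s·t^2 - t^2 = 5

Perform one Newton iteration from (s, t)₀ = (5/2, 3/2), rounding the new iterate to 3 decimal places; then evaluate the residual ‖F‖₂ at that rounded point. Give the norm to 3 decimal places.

12.719

At (5/2, 3/2): F = (2.000, 16.500).
Jacobian J = [[-2·t + 2, -2·s + 4·t], [4·s + 2·t^2, 4·s·t - 2·t]].
At the point, J = [[-1.000, 1.000], [14.500, 12.000]] (det J = -26.500).
Solving J·Δ = −F gives Δ = (0.283, -1.717).
Then the next iterate is (s, t)₁ = (2.783, -0.217).
Re-evaluating at (2.783, -0.217): F = (6.868, 10.70519), so ‖F‖₂ = 12.719.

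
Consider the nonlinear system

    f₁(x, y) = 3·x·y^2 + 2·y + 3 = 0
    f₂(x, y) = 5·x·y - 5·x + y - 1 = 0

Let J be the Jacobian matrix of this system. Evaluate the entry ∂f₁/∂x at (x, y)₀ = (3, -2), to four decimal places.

12.0000

∂f₁/∂x = 3·y^2.
At (3, -2) this is 12.0000.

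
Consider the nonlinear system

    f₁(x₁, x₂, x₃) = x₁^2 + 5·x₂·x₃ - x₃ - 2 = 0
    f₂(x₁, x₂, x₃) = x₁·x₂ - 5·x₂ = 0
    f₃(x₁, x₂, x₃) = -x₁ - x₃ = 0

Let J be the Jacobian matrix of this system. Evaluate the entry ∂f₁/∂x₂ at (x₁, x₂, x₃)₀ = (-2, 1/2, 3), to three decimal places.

15.000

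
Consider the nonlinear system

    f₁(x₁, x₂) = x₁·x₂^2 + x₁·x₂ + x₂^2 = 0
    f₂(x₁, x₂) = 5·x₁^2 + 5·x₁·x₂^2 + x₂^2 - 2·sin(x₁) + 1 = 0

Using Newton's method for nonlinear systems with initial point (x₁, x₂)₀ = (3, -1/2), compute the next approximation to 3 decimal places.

(1.450, -0.612)

At (3, -1/2): F = (-0.500, 49.71776).
Jacobian J = [[x₂^2 + x₂, 2·x₁·x₂ + x₁ + 2·x₂], [10·x₁ + 5·x₂^2 - 2·cos(x₁), 10·x₁·x₂ + 2·x₂]].
At the point, J = [[-0.250, -1.000], [33.22998, -16.000]] (det J = 37.22998).
Solving J·Δ = −F gives Δ = (-1.550, -0.112).
Then the next iterate is (x₁, x₂)₁ = (1.450, -0.612).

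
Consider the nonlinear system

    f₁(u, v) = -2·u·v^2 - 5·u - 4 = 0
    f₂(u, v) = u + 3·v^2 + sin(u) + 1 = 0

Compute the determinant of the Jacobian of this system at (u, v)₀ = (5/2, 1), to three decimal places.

J = [[-2·v^2 - 5, -4·u·v], [cos(u) + 1, 6·v]].
At the point, J = [[-7.000, -10.000], [0.19886, 6.000]].
det J = -40.011.

-40.011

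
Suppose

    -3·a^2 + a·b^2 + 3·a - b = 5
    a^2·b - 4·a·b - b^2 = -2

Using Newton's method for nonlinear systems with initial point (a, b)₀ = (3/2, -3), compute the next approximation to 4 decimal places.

(-0.2228, -2.5918)

At (3/2, -3): F = (9.2500, 4.2500).
Jacobian J = [[-6·a + b^2 + 3, 2·a·b - 1], [2·a·b - 4·b, a^2 - 4·a - 2·b]].
At the point, J = [[3.0000, -10.0000], [3.0000, 2.2500]] (det J = 36.7500).
Solving J·Δ = −F gives Δ = (-1.7228, 0.4082).
Then the next iterate is (a, b)₁ = (-0.2228, -2.5918).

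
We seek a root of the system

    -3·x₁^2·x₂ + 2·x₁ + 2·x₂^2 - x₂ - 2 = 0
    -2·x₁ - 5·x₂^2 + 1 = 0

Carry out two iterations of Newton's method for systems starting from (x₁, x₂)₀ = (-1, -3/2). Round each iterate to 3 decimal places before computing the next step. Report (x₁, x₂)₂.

At (-1, -3/2): F = (6.500, -8.250).
Jacobian J = [[-6·x₁·x₂ + 2, -3·x₁^2 + 4·x₂ - 1], [-2, -10·x₂]].
At the point, J = [[-7.000, -10.000], [-2.000, 15.000]] (det J = -125.000).
Solving J·Δ = −F gives Δ = (0.120, 0.566).
Then the next iterate is (x₁, x₂)₁ = (-0.880, -0.934).
Round to (-0.880, -0.934) and repeat: F = (1.08858, -1.60178), J = [[-2.93152, -7.05920], [-2.000, 9.340]].
Δ = (-0.027, 0.166), so (x₁, x₂)₂ = (-0.907, -0.768).

(-0.907, -0.768)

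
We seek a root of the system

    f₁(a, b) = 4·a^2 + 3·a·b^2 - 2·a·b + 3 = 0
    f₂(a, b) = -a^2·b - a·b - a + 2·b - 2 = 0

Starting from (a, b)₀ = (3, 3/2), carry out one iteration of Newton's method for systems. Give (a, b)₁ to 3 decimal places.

At (3, 3/2): F = (50.250, -20.000).
Jacobian J = [[8·a + 3·b^2 - 2·b, 6·a·b - 2·a], [-2·a·b - b - 1, -a^2 - a + 2]].
At the point, J = [[27.750, 21.000], [-11.500, -10.000]] (det J = -36.000).
Solving J·Δ = −F gives Δ = (-2.292, 0.635).
Then the next iterate is (a, b)₁ = (0.708, 2.135).

(0.708, 2.135)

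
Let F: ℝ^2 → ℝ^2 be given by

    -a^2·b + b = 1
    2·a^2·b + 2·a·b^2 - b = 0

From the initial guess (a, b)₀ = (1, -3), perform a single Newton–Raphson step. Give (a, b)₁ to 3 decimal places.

(1.167, -1.545)

At (1, -3): F = (-1.000, 15.000).
Jacobian J = [[-2·a·b, -a^2 + 1], [4·a·b + 2·b^2, 2·a^2 + 4·a·b - 1]].
At the point, J = [[6.000, 0.000], [6.000, -11.000]] (det J = -66.000).
Solving J·Δ = −F gives Δ = (0.167, 1.455).
Then the next iterate is (a, b)₁ = (1.167, -1.545).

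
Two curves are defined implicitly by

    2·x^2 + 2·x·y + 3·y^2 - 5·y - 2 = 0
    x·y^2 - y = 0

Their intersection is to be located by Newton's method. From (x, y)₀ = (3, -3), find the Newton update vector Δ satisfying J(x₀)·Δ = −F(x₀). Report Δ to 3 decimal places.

(6.410, 4.615)

At (3, -3): F = (40.000, 30.000).
Jacobian J = [[4·x + 2·y, 2·x + 6·y - 5], [y^2, 2·x·y - 1]].
At the point, J = [[6.000, -17.000], [9.000, -19.000]] (det J = 39.000).
Solving J·Δ = −F gives Δ = (6.410, 4.615).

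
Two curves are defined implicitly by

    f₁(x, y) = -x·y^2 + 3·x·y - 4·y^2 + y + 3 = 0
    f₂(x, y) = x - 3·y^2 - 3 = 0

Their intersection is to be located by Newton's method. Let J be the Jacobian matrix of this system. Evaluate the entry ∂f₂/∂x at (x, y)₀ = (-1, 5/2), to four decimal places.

1.0000

∂f₂/∂x = 1.
At (-1, 5/2) this is 1.0000.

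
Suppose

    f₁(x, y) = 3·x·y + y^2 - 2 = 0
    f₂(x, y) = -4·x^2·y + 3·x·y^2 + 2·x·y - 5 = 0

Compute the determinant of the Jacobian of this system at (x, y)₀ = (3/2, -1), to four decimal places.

J = [[3·y, 3·x + 2·y], [-8·x·y + 3·y^2 + 2·y, -4·x^2 + 6·x·y + 2·x]].
At the point, J = [[-3.0000, 2.5000], [13.0000, -15.0000]].
det J = 12.5000.

12.5000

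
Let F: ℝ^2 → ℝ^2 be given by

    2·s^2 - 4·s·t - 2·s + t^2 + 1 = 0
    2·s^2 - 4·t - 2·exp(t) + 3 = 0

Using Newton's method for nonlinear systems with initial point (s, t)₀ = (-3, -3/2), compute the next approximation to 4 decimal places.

(-1.0490, -0.7935)

At (-3, -3/2): F = (9.2500, 26.553740).
Jacobian J = [[4·s - 4·t - 2, -4·s + 2·t], [4·s, -2·exp(t) - 4]].
At the point, J = [[-8.0000, 9.0000], [-12.0000, -4.446260]] (det J = 143.570083).
Solving J·Δ = −F gives Δ = (1.9510, 0.7065).
Then the next iterate is (s, t)₁ = (-1.0490, -0.7935).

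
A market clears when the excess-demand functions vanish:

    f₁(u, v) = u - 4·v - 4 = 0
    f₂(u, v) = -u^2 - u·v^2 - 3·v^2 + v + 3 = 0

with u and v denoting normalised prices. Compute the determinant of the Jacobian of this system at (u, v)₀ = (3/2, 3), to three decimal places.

J = [[1, -4], [-2·u - v^2, -2·u·v - 6·v + 1]].
At the point, J = [[1.000, -4.000], [-12.000, -26.000]].
det J = -74.000.

-74.000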